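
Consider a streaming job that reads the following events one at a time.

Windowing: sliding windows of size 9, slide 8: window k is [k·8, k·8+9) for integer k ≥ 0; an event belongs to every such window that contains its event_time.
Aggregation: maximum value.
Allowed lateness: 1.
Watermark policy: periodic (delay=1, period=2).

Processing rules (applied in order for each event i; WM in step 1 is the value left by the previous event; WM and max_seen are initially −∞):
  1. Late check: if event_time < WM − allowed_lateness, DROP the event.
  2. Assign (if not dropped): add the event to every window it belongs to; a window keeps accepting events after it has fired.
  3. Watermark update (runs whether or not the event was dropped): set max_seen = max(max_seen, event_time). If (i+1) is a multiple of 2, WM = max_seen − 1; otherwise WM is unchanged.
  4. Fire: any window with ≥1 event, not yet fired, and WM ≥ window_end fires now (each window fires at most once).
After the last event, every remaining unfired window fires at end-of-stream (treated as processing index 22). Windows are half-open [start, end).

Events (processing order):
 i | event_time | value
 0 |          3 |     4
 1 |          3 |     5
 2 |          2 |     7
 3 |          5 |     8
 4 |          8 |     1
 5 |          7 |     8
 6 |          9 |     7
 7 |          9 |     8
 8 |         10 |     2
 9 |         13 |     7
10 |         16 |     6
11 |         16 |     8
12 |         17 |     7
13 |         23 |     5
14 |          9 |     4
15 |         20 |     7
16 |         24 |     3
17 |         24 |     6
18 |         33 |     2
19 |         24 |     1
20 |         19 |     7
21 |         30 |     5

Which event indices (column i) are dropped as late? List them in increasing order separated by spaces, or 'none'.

14 15 20 21

i=0 t=3 v=4: → [0,9); WM=−∞
i=1 t=3 v=5: → [0,9); WM=2
i=2 t=2 v=7: → [0,9); WM=2
i=3 t=5 v=8: → [0,9); WM=4
i=4 t=8 v=1: → [8,17),[0,9); WM=4
i=5 t=7 v=8: → [0,9); WM=7
i=6 t=9 v=7: → [8,17); WM=7
i=7 t=9 v=8: → [8,17); WM=8
i=8 t=10 v=2: → [8,17); WM=8
i=9 t=13 v=7: → [8,17); WM=12; [0,9) fires=8
i=10 t=16 v=6: → [16,25),[8,17); WM=12
i=11 t=16 v=8: → [16,25),[8,17); WM=15
i=12 t=17 v=7: → [16,25); WM=15
i=13 t=23 v=5: → [16,25); WM=22; [8,17) fires=8
i=14 t=9 v=4: DROP (t<22-1); WM=22
i=15 t=20 v=7: DROP (t<22-1); WM=22
i=16 t=24 v=3: → [24,33),[16,25); WM=22
i=17 t=24 v=6: → [24,33),[16,25); WM=23
i=18 t=33 v=2: → [32,41); WM=23
i=19 t=24 v=1: → [24,33),[16,25); WM=32; [16,25) fires=8
i=20 t=19 v=7: DROP (t<32-1); WM=32
i=21 t=30 v=5: DROP (t<32-1); WM=32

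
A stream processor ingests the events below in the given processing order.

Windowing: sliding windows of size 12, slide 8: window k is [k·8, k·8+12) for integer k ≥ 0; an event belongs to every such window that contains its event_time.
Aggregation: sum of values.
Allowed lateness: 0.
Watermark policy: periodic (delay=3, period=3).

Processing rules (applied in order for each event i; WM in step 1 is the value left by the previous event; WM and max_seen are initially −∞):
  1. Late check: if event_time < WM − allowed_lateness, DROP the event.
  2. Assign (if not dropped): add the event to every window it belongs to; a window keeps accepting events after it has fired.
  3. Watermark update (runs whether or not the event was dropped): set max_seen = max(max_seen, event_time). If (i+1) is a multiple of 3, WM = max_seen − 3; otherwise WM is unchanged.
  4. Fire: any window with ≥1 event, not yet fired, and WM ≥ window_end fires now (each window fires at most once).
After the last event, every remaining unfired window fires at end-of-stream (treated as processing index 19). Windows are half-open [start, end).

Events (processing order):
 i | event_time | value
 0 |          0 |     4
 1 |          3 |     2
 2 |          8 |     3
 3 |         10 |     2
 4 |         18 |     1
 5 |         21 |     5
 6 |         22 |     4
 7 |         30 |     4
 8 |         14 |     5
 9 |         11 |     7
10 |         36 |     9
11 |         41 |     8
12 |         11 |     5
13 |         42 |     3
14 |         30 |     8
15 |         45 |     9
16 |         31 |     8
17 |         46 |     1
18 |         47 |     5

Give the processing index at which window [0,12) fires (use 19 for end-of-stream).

5

i=0 t=0 v=4: → [0,12); WM=−∞
i=1 t=3 v=2: → [0,12); WM=−∞
i=2 t=8 v=3: → [8,20),[0,12); WM=5
i=3 t=10 v=2: → [8,20),[0,12); WM=5
i=4 t=18 v=1: → [16,28),[8,20); WM=5
i=5 t=21 v=5: → [16,28); WM=18; [0,12) fires=11
i=6 t=22 v=4: → [16,28); WM=18
i=7 t=30 v=4: → [24,36); WM=18
i=8 t=14 v=5: DROP (t<18-0); WM=27; [8,20) fires=6
i=9 t=11 v=7: DROP (t<27-0); WM=27
i=10 t=36 v=9: → [32,44); WM=27
i=11 t=41 v=8: → [40,52),[32,44); WM=38; [16,28) fires=10 [24,36) fires=4
i=12 t=11 v=5: DROP (t<38-0); WM=38
i=13 t=42 v=3: → [40,52),[32,44); WM=38
i=14 t=30 v=8: DROP (t<38-0); WM=39
i=15 t=45 v=9: → [40,52); WM=39
i=16 t=31 v=8: DROP (t<39-0); WM=39
i=17 t=46 v=1: → [40,52); WM=43
i=18 t=47 v=5: → [40,52); WM=43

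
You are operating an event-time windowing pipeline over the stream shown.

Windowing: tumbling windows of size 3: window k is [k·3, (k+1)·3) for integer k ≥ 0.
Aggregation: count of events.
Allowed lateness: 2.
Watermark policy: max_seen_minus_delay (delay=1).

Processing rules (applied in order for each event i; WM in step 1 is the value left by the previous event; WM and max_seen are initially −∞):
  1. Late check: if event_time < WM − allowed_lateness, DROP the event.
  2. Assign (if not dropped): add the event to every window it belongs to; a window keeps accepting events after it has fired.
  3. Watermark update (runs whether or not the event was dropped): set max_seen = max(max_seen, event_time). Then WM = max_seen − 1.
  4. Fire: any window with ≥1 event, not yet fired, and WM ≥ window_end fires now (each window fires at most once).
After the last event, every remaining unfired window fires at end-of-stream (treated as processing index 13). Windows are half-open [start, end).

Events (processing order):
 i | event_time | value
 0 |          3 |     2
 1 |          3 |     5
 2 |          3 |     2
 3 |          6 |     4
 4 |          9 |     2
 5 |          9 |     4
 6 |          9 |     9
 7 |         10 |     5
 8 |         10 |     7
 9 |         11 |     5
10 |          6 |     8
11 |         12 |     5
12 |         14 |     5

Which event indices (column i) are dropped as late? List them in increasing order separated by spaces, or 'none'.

10

i=0 t=3 v=2: → [3,6); WM=2
i=1 t=3 v=5: → [3,6); WM=2
i=2 t=3 v=2: → [3,6); WM=2
i=3 t=6 v=4: → [6,9); WM=5
i=4 t=9 v=2: → [9,12); WM=8; [3,6) fires=3
i=5 t=9 v=4: → [9,12); WM=8
i=6 t=9 v=9: → [9,12); WM=8
i=7 t=10 v=5: → [9,12); WM=9; [6,9) fires=1
i=8 t=10 v=7: → [9,12); WM=9
i=9 t=11 v=5: → [9,12); WM=10
i=10 t=6 v=8: DROP (t<10-2); WM=10
i=11 t=12 v=5: → [12,15); WM=11
i=12 t=14 v=5: → [12,15); WM=13; [9,12) fires=6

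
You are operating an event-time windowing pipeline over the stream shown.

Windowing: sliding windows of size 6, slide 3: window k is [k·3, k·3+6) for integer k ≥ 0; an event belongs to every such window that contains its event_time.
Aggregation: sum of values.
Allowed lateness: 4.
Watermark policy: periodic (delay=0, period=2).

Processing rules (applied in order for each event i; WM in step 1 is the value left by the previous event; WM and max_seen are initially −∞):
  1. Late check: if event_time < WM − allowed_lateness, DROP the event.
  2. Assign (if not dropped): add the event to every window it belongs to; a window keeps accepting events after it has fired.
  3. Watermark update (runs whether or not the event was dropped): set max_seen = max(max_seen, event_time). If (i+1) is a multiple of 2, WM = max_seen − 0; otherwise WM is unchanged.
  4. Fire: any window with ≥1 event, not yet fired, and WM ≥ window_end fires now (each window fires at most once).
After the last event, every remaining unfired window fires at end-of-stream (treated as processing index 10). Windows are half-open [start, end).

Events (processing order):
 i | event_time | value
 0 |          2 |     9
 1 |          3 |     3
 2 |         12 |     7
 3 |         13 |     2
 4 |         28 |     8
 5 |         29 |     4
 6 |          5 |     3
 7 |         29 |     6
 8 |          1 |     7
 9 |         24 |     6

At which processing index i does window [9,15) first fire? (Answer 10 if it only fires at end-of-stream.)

i=0 t=2 v=9: → [0,6); WM=−∞
i=1 t=3 v=3: → [3,9),[0,6); WM=3
i=2 t=12 v=7: → [12,18),[9,15); WM=3
i=3 t=13 v=2: → [12,18),[9,15); WM=13; [0,6) fires=12 [3,9) fires=3
i=4 t=28 v=8: → [27,33),[24,30); WM=13
i=5 t=29 v=4: → [27,33),[24,30); WM=29; [9,15) fires=9 [12,18) fires=9
i=6 t=5 v=3: DROP (t<29-4); WM=29
i=7 t=29 v=6: → [27,33),[24,30); WM=29
i=8 t=1 v=7: DROP (t<29-4); WM=29
i=9 t=24 v=6: DROP (t<29-4); WM=29

5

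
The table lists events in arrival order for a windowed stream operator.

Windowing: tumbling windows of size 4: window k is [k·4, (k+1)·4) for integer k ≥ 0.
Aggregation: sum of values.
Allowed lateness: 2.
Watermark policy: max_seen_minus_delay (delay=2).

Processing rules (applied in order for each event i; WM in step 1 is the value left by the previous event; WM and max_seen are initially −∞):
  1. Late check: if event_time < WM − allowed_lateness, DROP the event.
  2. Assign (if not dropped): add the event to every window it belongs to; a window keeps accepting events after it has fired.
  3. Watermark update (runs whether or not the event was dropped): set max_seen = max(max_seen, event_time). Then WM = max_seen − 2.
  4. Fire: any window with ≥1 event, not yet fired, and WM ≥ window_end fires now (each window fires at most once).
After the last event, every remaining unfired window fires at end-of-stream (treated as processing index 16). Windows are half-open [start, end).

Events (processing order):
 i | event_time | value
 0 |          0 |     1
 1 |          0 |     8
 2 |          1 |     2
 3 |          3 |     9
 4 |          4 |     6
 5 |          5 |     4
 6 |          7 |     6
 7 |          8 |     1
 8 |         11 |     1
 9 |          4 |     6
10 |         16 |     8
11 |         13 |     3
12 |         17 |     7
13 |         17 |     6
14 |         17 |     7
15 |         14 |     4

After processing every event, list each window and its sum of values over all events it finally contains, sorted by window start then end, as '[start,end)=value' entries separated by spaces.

i=0 t=0 v=1: → [0,4); WM=-2
i=1 t=0 v=8: → [0,4); WM=-2
i=2 t=1 v=2: → [0,4); WM=-1
i=3 t=3 v=9: → [0,4); WM=1
i=4 t=4 v=6: → [4,8); WM=2
i=5 t=5 v=4: → [4,8); WM=3
i=6 t=7 v=6: → [4,8); WM=5; [0,4) fires=20
i=7 t=8 v=1: → [8,12); WM=6
i=8 t=11 v=1: → [8,12); WM=9; [4,8) fires=16
i=9 t=4 v=6: DROP (t<9-2); WM=9
i=10 t=16 v=8: → [16,20); WM=14; [8,12) fires=2
i=11 t=13 v=3: → [12,16); WM=14
i=12 t=17 v=7: → [16,20); WM=15
i=13 t=17 v=6: → [16,20); WM=15
i=14 t=17 v=7: → [16,20); WM=15
i=15 t=14 v=4: → [12,16); WM=15

[0,4)=20 [4,8)=16 [8,12)=2 [12,16)=7 [16,20)=28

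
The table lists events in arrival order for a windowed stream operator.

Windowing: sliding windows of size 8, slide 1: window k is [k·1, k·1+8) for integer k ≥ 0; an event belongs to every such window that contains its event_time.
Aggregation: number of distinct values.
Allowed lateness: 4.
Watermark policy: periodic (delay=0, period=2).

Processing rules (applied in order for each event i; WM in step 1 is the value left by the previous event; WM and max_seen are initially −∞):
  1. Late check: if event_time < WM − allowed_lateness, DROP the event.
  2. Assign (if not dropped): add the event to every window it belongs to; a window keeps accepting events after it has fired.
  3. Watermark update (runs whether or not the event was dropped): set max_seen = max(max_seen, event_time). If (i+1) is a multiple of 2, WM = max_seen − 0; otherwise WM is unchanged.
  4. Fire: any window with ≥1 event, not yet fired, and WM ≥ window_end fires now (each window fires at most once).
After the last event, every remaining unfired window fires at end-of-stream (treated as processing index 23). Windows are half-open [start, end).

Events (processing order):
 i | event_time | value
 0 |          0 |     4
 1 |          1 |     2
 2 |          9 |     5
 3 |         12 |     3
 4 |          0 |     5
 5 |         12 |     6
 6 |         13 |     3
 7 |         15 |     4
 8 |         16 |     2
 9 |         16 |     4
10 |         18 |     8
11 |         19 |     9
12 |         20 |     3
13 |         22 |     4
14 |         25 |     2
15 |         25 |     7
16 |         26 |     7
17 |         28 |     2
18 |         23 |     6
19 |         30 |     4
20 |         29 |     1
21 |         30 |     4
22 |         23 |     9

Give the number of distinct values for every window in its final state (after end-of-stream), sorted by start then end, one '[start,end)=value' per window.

[0,8)=2 [1,9)=1 [2,10)=1 [3,11)=1 [4,12)=1 [5,13)=3 [6,14)=3 [7,15)=3 [8,16)=4 [9,17)=5 [10,18)=4 [11,19)=5 [12,20)=6 [13,21)=5 [14,22)=5 [15,23)=5 [16,24)=5 [17,25)=4 [18,26)=6 [19,27)=5 [20,28)=4 [21,29)=3 [22,30)=4 [23,31)=4 [24,32)=4 [25,33)=4 [26,34)=4 [27,35)=3 [28,36)=3 [29,37)=2 [30,38)=1

i=0 t=0 v=4: → [0,8); WM=−∞
i=1 t=1 v=2: → [1,9),[0,8); WM=1
i=2 t=9 v=5: → [9,17),[8,16),[7,15),[6,14),[5,13),[4,12),[3,11),[2,10); WM=1
i=3 t=12 v=3: → [12,20),[11,19),[10,18),[9,17),[8,16),[7,15),[6,14),[5,13); WM=12; [0,8) fires=2 [1,9) fires=1 [2,10) fires=1 [3,11) fires=1 [4,12) fires=1
i=4 t=0 v=5: DROP (t<12-4); WM=12
i=5 t=12 v=6: → [12,20),[11,19),[10,18),[9,17),[8,16),[7,15),[6,14),[5,13); WM=12
i=6 t=13 v=3: → [13,21),[12,20),[11,19),[10,18),[9,17),[8,16),[7,15),[6,14); WM=12
i=7 t=15 v=4: → [15,23),[14,22),[13,21),[12,20),[11,19),[10,18),[9,17),[8,16); WM=15; [5,13) fires=3 [6,14) fires=3 [7,15) fires=3
i=8 t=16 v=2: → [16,24),[15,23),[14,22),[13,21),[12,20),[11,19),[10,18),[9,17); WM=15
i=9 t=16 v=4: → [16,24),[15,23),[14,22),[13,21),[12,20),[11,19),[10,18),[9,17); WM=16; [8,16) fires=4
i=10 t=18 v=8: → [18,26),[17,25),[16,24),[15,23),[14,22),[13,21),[12,20),[11,19); WM=16
i=11 t=19 v=9: → [19,27),[18,26),[17,25),[16,24),[15,23),[14,22),[13,21),[12,20); WM=19; [9,17) fires=5 [10,18) fires=4 [11,19) fires=5
i=12 t=20 v=3: → [20,28),[19,27),[18,26),[17,25),[16,24),[15,23),[14,22),[13,21); WM=19
i=13 t=22 v=4: → [22,30),[21,29),[20,28),[19,27),[18,26),[17,25),[16,24),[15,23); WM=22; [12,20) fires=6 [13,21) fires=5 [14,22) fires=5
i=14 t=25 v=2: → [25,33),[24,32),[23,31),[22,30),[21,29),[20,28),[19,27),[18,26); WM=22
i=15 t=25 v=7: → [25,33),[24,32),[23,31),[22,30),[21,29),[20,28),[19,27),[18,26); WM=25; [15,23) fires=5 [16,24) fires=5 [17,25) fires=4
i=16 t=26 v=7: → [26,34),[25,33),[24,32),[23,31),[22,30),[21,29),[20,28),[19,27); WM=25
i=17 t=28 v=2: → [28,36),[27,35),[26,34),[25,33),[24,32),[23,31),[22,30),[21,29); WM=28; [18,26) fires=6 [19,27) fires=5 [20,28) fires=4
i=18 t=23 v=6: DROP (t<28-4); WM=28
i=19 t=30 v=4: → [30,38),[29,37),[28,36),[27,35),[26,34),[25,33),[24,32),[23,31); WM=30; [21,29) fires=3 [22,30) fires=3
i=20 t=29 v=1: → [29,37),[28,36),[27,35),[26,34),[25,33),[24,32),[23,31),[22,30); WM=30
i=21 t=30 v=4: → [30,38),[29,37),[28,36),[27,35),[26,34),[25,33),[24,32),[23,31); WM=30
i=22 t=23 v=9: DROP (t<30-4); WM=30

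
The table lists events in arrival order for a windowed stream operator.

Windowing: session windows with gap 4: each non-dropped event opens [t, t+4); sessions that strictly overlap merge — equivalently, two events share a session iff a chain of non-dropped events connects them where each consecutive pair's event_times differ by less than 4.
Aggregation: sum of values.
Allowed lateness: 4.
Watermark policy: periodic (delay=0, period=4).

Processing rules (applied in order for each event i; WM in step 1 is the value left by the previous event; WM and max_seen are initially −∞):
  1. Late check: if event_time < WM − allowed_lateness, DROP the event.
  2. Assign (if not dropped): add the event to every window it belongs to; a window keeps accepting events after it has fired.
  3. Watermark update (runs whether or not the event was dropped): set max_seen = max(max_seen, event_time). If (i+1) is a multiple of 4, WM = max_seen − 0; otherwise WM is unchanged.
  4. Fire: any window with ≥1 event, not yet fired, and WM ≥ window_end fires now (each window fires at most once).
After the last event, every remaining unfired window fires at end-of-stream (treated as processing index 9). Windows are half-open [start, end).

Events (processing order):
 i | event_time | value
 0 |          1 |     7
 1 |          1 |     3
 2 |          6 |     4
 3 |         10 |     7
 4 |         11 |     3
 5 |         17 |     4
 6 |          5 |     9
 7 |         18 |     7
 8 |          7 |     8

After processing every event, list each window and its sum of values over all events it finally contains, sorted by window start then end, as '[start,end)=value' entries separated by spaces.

[1,5)=10 [6,10)=4 [10,15)=10 [17,22)=11

i=0 t=1 v=7: → [1,5); WM=−∞
i=1 t=1 v=3: → [1,5); WM=−∞
i=2 t=6 v=4: → [6,10); WM=−∞
i=3 t=10 v=7: → [10,14); WM=10
i=4 t=11 v=3: → [10,15); WM=10
i=5 t=17 v=4: → [17,21); WM=10
i=6 t=5 v=9: DROP (t<10-4); WM=10
i=7 t=18 v=7: → [17,22); WM=18
i=8 t=7 v=8: DROP (t<18-4); WM=18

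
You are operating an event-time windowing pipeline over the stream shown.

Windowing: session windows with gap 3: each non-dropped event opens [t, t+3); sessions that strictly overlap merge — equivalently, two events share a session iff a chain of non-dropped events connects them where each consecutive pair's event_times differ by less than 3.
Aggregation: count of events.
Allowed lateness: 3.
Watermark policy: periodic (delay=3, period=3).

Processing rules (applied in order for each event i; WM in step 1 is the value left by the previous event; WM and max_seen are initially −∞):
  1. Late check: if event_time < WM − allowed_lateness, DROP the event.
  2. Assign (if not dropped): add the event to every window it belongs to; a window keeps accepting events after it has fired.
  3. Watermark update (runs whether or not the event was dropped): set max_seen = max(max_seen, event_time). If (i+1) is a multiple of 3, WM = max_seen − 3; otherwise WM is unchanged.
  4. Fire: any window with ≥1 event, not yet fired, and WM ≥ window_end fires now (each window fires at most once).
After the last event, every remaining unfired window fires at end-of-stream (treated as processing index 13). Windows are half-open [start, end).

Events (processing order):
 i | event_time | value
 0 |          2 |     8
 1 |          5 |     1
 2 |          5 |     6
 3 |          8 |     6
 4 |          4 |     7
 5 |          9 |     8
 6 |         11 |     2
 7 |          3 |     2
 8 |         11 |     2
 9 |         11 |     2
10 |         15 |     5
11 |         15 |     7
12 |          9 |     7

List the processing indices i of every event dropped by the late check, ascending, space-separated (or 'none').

i=0 t=2 v=8: → [2,5); WM=−∞
i=1 t=5 v=1: → [5,8); WM=−∞
i=2 t=5 v=6: → [5,8); WM=2
i=3 t=8 v=6: → [8,11); WM=2
i=4 t=4 v=7: → [2,8); WM=2
i=5 t=9 v=8: → [8,12); WM=6
i=6 t=11 v=2: → [8,14); WM=6
i=7 t=3 v=2: → [2,8); WM=6
i=8 t=11 v=2: → [8,14); WM=8
i=9 t=11 v=2: → [8,14); WM=8
i=10 t=15 v=5: → [15,18); WM=8
i=11 t=15 v=7: → [15,18); WM=12
i=12 t=9 v=7: → [8,14); WM=12

none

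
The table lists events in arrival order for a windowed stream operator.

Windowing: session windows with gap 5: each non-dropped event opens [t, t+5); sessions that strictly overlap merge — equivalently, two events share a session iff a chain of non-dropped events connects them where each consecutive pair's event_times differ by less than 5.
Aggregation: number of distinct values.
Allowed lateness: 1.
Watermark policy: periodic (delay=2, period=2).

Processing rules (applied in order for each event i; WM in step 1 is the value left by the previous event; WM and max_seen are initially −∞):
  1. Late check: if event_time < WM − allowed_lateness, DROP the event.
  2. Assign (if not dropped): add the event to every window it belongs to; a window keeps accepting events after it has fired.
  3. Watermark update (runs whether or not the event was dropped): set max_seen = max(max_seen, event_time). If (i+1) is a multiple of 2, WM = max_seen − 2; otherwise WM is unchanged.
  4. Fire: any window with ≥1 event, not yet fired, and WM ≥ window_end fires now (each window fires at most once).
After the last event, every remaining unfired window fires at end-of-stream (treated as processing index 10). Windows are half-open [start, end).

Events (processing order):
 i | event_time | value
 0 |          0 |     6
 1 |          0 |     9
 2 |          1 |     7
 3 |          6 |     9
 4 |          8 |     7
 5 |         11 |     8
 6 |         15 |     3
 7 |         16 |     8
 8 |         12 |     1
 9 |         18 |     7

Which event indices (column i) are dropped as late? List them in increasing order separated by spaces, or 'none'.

8

i=0 t=0 v=6: → [0,5); WM=−∞
i=1 t=0 v=9: → [0,5); WM=-2
i=2 t=1 v=7: → [0,6); WM=-2
i=3 t=6 v=9: → [6,11); WM=4
i=4 t=8 v=7: → [6,13); WM=4
i=5 t=11 v=8: → [6,16); WM=9
i=6 t=15 v=3: → [6,20); WM=9
i=7 t=16 v=8: → [6,21); WM=14
i=8 t=12 v=1: DROP (t<14-1); WM=14
i=9 t=18 v=7: → [6,23); WM=16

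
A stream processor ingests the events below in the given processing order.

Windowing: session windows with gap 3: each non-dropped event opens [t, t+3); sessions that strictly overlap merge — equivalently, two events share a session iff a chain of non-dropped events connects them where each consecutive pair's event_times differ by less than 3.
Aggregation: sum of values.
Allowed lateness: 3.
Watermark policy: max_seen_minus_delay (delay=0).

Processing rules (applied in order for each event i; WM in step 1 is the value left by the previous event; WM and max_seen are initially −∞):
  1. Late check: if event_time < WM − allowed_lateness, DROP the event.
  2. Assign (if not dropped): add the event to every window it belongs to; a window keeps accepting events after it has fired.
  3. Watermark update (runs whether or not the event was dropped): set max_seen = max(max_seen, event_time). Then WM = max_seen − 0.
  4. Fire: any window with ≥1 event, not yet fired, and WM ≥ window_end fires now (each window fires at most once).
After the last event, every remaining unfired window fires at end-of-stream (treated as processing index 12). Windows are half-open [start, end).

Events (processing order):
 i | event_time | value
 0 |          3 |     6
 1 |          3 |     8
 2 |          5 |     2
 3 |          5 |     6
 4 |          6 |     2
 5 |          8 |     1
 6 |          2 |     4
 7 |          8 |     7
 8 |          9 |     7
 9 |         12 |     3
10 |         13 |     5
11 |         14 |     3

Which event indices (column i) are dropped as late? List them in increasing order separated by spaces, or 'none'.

6

i=0 t=3 v=6: → [3,6); WM=3
i=1 t=3 v=8: → [3,6); WM=3
i=2 t=5 v=2: → [3,8); WM=5
i=3 t=5 v=6: → [3,8); WM=5
i=4 t=6 v=2: → [3,9); WM=6
i=5 t=8 v=1: → [3,11); WM=8
i=6 t=2 v=4: DROP (t<8-3); WM=8
i=7 t=8 v=7: → [3,11); WM=8
i=8 t=9 v=7: → [3,12); WM=9
i=9 t=12 v=3: → [12,15); WM=12
i=10 t=13 v=5: → [12,16); WM=13
i=11 t=14 v=3: → [12,17); WM=14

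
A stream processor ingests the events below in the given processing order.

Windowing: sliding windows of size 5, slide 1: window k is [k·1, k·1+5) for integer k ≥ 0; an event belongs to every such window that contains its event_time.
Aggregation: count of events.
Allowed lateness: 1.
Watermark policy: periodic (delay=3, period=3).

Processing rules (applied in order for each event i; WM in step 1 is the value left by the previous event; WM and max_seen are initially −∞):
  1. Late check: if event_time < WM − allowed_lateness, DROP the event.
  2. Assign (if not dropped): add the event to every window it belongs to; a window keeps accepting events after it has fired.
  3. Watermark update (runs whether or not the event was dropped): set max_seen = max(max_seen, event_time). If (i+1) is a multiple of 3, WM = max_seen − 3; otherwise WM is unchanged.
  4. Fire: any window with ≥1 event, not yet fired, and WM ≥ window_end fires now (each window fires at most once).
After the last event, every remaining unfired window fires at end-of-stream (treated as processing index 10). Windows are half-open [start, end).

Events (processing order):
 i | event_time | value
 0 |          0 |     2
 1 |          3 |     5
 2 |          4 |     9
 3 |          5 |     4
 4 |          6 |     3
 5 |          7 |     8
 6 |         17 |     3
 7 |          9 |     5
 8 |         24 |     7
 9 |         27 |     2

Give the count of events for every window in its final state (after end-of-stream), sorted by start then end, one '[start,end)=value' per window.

i=0 t=0 v=2: → [0,5); WM=−∞
i=1 t=3 v=5: → [3,8),[2,7),[1,6),[0,5); WM=−∞
i=2 t=4 v=9: → [4,9),[3,8),[2,7),[1,6),[0,5); WM=1
i=3 t=5 v=4: → [5,10),[4,9),[3,8),[2,7),[1,6); WM=1
i=4 t=6 v=3: → [6,11),[5,10),[4,9),[3,8),[2,7); WM=1
i=5 t=7 v=8: → [7,12),[6,11),[5,10),[4,9),[3,8); WM=4
i=6 t=17 v=3: → [17,22),[16,21),[15,20),[14,19),[13,18); WM=4
i=7 t=9 v=5: → [9,14),[8,13),[7,12),[6,11),[5,10); WM=4
i=8 t=24 v=7: → [24,29),[23,28),[22,27),[21,26),[20,25); WM=21; [0,5) fires=3 [1,6) fires=3 [2,7) fires=4 [3,8) fires=5 [4,9) fires=4 [5,10) fires=4 [6,11) fires=3 [7,12) fires=2 [8,13) fires=1 [9,14) fires=1 [13,18) fires=1 [14,19) fires=1 [15,20) fires=1 [16,21) fires=1
i=9 t=27 v=2: → [27,32),[26,31),[25,30),[24,29),[23,28); WM=21

[0,5)=3 [1,6)=3 [2,7)=4 [3,8)=5 [4,9)=4 [5,10)=4 [6,11)=3 [7,12)=2 [8,13)=1 [9,14)=1 [13,18)=1 [14,19)=1 [15,20)=1 [16,21)=1 [17,22)=1 [20,25)=1 [21,26)=1 [22,27)=1 [23,28)=2 [24,29)=2 [25,30)=1 [26,31)=1 [27,32)=1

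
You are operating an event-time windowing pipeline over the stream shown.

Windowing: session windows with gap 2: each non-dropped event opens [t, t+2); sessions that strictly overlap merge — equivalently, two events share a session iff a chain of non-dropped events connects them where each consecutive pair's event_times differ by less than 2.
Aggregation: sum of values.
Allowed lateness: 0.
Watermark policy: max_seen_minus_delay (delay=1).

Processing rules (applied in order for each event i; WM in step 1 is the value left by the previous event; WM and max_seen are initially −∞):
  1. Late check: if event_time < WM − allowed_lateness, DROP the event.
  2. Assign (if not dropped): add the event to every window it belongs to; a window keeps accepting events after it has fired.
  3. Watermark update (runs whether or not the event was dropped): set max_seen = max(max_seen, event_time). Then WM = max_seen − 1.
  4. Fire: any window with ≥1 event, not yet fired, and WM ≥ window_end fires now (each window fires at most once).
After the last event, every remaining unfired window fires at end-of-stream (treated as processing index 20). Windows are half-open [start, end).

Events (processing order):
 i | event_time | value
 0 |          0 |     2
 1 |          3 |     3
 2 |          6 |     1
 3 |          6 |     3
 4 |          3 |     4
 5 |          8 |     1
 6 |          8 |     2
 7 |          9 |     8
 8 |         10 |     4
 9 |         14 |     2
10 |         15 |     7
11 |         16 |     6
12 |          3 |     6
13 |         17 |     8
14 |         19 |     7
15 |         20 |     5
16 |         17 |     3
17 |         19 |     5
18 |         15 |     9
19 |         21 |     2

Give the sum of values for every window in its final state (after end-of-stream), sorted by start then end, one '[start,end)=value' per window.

[0,2)=2 [3,5)=3 [6,8)=4 [8,12)=15 [14,19)=23 [19,23)=19

i=0 t=0 v=2: → [0,2); WM=-1
i=1 t=3 v=3: → [3,5); WM=2
i=2 t=6 v=1: → [6,8); WM=5
i=3 t=6 v=3: → [6,8); WM=5
i=4 t=3 v=4: DROP (t<5-0); WM=5
i=5 t=8 v=1: → [8,10); WM=7
i=6 t=8 v=2: → [8,10); WM=7
i=7 t=9 v=8: → [8,11); WM=8
i=8 t=10 v=4: → [8,12); WM=9
i=9 t=14 v=2: → [14,16); WM=13
i=10 t=15 v=7: → [14,17); WM=14
i=11 t=16 v=6: → [14,18); WM=15
i=12 t=3 v=6: DROP (t<15-0); WM=15
i=13 t=17 v=8: → [14,19); WM=16
i=14 t=19 v=7: → [19,21); WM=18
i=15 t=20 v=5: → [19,22); WM=19
i=16 t=17 v=3: DROP (t<19-0); WM=19
i=17 t=19 v=5: → [19,22); WM=19
i=18 t=15 v=9: DROP (t<19-0); WM=19
i=19 t=21 v=2: → [19,23); WM=20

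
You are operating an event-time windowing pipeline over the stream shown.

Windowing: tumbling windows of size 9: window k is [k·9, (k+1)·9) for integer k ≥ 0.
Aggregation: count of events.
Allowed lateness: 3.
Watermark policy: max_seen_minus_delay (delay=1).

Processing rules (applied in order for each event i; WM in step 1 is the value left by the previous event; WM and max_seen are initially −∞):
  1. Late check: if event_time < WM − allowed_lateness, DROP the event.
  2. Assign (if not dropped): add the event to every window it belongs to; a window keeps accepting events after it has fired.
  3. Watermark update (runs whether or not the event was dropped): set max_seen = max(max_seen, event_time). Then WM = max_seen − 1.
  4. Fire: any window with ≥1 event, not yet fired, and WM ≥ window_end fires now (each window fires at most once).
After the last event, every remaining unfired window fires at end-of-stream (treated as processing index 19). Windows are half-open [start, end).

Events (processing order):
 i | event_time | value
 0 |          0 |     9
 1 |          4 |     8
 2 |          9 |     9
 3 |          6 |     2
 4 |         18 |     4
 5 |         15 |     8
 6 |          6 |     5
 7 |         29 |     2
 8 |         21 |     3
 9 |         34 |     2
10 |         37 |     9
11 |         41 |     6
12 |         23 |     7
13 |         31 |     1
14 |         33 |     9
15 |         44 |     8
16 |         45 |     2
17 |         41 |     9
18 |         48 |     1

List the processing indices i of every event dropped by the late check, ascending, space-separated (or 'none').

i=0 t=0 v=9: → [0,9); WM=-1
i=1 t=4 v=8: → [0,9); WM=3
i=2 t=9 v=9: → [9,18); WM=8
i=3 t=6 v=2: → [0,9); WM=8
i=4 t=18 v=4: → [18,27); WM=17; [0,9) fires=3
i=5 t=15 v=8: → [9,18); WM=17
i=6 t=6 v=5: DROP (t<17-3); WM=17
i=7 t=29 v=2: → [27,36); WM=28; [9,18) fires=2 [18,27) fires=1
i=8 t=21 v=3: DROP (t<28-3); WM=28
i=9 t=34 v=2: → [27,36); WM=33
i=10 t=37 v=9: → [36,45); WM=36; [27,36) fires=2
i=11 t=41 v=6: → [36,45); WM=40
i=12 t=23 v=7: DROP (t<40-3); WM=40
i=13 t=31 v=1: DROP (t<40-3); WM=40
i=14 t=33 v=9: DROP (t<40-3); WM=40
i=15 t=44 v=8: → [36,45); WM=43
i=16 t=45 v=2: → [45,54); WM=44
i=17 t=41 v=9: → [36,45); WM=44
i=18 t=48 v=1: → [45,54); WM=47; [36,45) fires=4

6 8 12 13 14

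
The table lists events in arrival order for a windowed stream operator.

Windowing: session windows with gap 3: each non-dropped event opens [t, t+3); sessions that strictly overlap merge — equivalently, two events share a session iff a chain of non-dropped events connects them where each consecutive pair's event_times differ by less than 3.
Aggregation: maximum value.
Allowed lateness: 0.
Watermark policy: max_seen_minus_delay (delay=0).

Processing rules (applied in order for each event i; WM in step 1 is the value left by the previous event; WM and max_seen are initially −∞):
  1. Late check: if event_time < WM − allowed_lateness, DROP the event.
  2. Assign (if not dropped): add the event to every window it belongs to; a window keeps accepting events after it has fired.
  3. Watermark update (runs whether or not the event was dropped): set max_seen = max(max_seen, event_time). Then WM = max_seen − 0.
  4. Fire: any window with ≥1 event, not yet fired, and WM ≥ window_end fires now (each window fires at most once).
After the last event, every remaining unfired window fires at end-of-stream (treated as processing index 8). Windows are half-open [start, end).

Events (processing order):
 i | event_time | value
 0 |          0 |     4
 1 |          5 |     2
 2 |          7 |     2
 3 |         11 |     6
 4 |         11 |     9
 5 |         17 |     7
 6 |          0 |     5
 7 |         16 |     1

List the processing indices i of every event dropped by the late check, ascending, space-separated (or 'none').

i=0 t=0 v=4: → [0,3); WM=0
i=1 t=5 v=2: → [5,8); WM=5
i=2 t=7 v=2: → [5,10); WM=7
i=3 t=11 v=6: → [11,14); WM=11
i=4 t=11 v=9: → [11,14); WM=11
i=5 t=17 v=7: → [17,20); WM=17
i=6 t=0 v=5: DROP (t<17-0); WM=17
i=7 t=16 v=1: DROP (t<17-0); WM=17

6 7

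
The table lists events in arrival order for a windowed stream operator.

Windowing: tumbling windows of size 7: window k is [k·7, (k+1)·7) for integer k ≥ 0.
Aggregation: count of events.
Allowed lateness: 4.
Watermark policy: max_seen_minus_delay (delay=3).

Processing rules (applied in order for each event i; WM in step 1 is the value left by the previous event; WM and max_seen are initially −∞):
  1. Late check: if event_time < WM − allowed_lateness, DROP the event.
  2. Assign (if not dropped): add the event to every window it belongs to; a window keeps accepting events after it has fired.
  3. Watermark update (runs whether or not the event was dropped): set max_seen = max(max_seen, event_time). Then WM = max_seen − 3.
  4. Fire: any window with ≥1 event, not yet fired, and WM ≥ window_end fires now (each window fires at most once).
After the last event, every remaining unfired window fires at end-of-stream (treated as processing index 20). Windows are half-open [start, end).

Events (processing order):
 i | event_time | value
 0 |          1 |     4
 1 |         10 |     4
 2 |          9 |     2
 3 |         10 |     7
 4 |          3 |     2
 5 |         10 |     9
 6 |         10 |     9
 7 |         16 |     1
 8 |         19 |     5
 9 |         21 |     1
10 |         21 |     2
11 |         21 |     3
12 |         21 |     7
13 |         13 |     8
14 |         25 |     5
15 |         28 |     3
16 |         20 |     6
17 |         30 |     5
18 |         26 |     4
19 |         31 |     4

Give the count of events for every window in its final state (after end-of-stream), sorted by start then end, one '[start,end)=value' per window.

i=0 t=1 v=4: → [0,7); WM=-2
i=1 t=10 v=4: → [7,14); WM=7; [0,7) fires=1
i=2 t=9 v=2: → [7,14); WM=7
i=3 t=10 v=7: → [7,14); WM=7
i=4 t=3 v=2: → [0,7); WM=7
i=5 t=10 v=9: → [7,14); WM=7
i=6 t=10 v=9: → [7,14); WM=7
i=7 t=16 v=1: → [14,21); WM=13
i=8 t=19 v=5: → [14,21); WM=16; [7,14) fires=5
i=9 t=21 v=1: → [21,28); WM=18
i=10 t=21 v=2: → [21,28); WM=18
i=11 t=21 v=3: → [21,28); WM=18
i=12 t=21 v=7: → [21,28); WM=18
i=13 t=13 v=8: DROP (t<18-4); WM=18
i=14 t=25 v=5: → [21,28); WM=22; [14,21) fires=2
i=15 t=28 v=3: → [28,35); WM=25
i=16 t=20 v=6: DROP (t<25-4); WM=25
i=17 t=30 v=5: → [28,35); WM=27
i=18 t=26 v=4: → [21,28); WM=27
i=19 t=31 v=4: → [28,35); WM=28; [21,28) fires=6

[0,7)=2 [7,14)=5 [14,21)=2 [21,28)=6 [28,35)=3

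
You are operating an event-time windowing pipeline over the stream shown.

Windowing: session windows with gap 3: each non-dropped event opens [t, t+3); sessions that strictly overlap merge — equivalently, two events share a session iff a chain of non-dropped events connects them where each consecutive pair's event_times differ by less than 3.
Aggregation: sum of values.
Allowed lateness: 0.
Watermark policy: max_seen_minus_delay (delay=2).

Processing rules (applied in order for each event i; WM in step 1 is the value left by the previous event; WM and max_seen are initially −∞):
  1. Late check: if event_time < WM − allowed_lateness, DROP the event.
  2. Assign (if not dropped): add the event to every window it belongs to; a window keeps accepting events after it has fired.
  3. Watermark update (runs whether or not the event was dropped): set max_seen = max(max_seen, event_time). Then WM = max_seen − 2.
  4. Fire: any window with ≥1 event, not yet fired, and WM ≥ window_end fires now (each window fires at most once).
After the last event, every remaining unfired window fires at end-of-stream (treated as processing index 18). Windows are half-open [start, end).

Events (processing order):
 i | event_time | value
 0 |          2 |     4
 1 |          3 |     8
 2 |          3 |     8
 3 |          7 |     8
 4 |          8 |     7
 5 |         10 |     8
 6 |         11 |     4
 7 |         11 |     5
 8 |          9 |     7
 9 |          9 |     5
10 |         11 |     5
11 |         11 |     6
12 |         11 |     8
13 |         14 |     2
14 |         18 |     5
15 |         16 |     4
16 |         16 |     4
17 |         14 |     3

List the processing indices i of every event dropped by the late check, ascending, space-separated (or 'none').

17

i=0 t=2 v=4: → [2,5); WM=0
i=1 t=3 v=8: → [2,6); WM=1
i=2 t=3 v=8: → [2,6); WM=1
i=3 t=7 v=8: → [7,10); WM=5
i=4 t=8 v=7: → [7,11); WM=6
i=5 t=10 v=8: → [7,13); WM=8
i=6 t=11 v=4: → [7,14); WM=9
i=7 t=11 v=5: → [7,14); WM=9
i=8 t=9 v=7: → [7,14); WM=9
i=9 t=9 v=5: → [7,14); WM=9
i=10 t=11 v=5: → [7,14); WM=9
i=11 t=11 v=6: → [7,14); WM=9
i=12 t=11 v=8: → [7,14); WM=9
i=13 t=14 v=2: → [14,17); WM=12
i=14 t=18 v=5: → [18,21); WM=16
i=15 t=16 v=4: → [14,21); WM=16
i=16 t=16 v=4: → [14,21); WM=16
i=17 t=14 v=3: DROP (t<16-0); WM=16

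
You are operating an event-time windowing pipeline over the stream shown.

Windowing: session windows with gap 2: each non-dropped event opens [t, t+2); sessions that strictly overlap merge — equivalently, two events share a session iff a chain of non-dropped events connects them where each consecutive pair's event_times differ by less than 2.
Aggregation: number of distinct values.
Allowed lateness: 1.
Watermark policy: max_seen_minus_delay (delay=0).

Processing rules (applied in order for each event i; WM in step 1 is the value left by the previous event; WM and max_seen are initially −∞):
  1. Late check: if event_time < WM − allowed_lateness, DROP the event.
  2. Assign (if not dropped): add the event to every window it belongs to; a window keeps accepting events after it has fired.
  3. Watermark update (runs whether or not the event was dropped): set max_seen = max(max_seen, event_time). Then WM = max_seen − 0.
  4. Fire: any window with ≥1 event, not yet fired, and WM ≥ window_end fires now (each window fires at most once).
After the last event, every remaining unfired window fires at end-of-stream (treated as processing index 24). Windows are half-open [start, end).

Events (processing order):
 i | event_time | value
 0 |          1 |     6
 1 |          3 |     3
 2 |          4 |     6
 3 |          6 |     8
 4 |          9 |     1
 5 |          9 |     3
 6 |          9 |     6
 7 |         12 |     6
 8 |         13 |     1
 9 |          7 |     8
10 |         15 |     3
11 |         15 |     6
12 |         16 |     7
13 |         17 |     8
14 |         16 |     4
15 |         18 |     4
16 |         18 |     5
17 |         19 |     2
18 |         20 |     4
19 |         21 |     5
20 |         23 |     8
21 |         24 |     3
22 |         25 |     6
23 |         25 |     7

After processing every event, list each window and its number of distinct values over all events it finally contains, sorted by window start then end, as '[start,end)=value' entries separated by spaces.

i=0 t=1 v=6: → [1,3); WM=1
i=1 t=3 v=3: → [3,5); WM=3
i=2 t=4 v=6: → [3,6); WM=4
i=3 t=6 v=8: → [6,8); WM=6
i=4 t=9 v=1: → [9,11); WM=9
i=5 t=9 v=3: → [9,11); WM=9
i=6 t=9 v=6: → [9,11); WM=9
i=7 t=12 v=6: → [12,14); WM=12
i=8 t=13 v=1: → [12,15); WM=13
i=9 t=7 v=8: DROP (t<13-1); WM=13
i=10 t=15 v=3: → [15,17); WM=15
i=11 t=15 v=6: → [15,17); WM=15
i=12 t=16 v=7: → [15,18); WM=16
i=13 t=17 v=8: → [15,19); WM=17
i=14 t=16 v=4: → [15,19); WM=17
i=15 t=18 v=4: → [15,20); WM=18
i=16 t=18 v=5: → [15,20); WM=18
i=17 t=19 v=2: → [15,21); WM=19
i=18 t=20 v=4: → [15,22); WM=20
i=19 t=21 v=5: → [15,23); WM=21
i=20 t=23 v=8: → [23,25); WM=23
i=21 t=24 v=3: → [23,26); WM=24
i=22 t=25 v=6: → [23,27); WM=25
i=23 t=25 v=7: → [23,27); WM=25

[1,3)=1 [3,6)=2 [6,8)=1 [9,11)=3 [12,15)=2 [15,23)=7 [23,27)=4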